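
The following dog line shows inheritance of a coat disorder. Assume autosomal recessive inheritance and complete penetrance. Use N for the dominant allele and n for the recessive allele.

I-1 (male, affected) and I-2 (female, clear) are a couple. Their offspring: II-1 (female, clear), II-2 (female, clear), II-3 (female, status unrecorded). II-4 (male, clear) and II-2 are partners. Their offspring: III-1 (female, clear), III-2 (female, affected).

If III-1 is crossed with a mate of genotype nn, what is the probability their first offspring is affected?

II-4 is clear so carries N and passed n to III-2 (nn), so II-4 is Nn.
II-2 is clear so carries N and received n from I-1 (nn), so II-2 is Nn.
III-1 is a clear offspring of II-4 (Nn) × II-2 (Nn), whose cross gives 1/4 NN : 1/2 Nn : 1/4 nn; conditioning on being clear, III-1 is NN with probability 1/3, Nn with probability 2/3.
Summing over parental genotype combinations, P(offspring is affected) = 2/3·1/2 = 1/3.

1/3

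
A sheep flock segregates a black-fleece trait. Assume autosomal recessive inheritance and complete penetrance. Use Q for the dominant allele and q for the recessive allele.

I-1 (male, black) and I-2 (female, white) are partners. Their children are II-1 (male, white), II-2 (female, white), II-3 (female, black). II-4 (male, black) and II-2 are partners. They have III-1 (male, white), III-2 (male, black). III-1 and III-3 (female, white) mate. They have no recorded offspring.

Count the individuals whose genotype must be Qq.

4

Obligate heterozygotes: I-2 is white so carries Q and passed q to II-3 (qq), so I-2 is Qq; II-1 is white so carries Q and received q from I-1 (qq), so II-1 is Qq; II-2 is white so carries Q and received q from I-1 (qq), so II-2 is Qq; III-1 is white so carries Q and received q from II-4 (qq), so III-1 is Qq.
Every other individual is either homozygous by phenotype or has at least one consistent homozygous assignment, so the count is 4.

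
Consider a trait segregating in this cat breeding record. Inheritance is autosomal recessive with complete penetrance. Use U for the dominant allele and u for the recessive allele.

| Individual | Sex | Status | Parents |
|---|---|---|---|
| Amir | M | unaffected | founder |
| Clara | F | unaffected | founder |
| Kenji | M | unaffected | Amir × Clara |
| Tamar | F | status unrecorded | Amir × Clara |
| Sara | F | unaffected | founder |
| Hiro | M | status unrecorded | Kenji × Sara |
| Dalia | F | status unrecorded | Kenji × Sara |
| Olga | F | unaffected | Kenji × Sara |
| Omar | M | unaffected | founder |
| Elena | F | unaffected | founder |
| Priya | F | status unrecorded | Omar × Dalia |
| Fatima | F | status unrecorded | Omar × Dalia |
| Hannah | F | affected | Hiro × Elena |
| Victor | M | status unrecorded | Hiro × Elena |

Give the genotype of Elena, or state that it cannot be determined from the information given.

From phenotype alone, Elena is UU or Uu.
Elena is unaffected so carries U and passed u to Hannah (uu), so Elena is Uu.

Uu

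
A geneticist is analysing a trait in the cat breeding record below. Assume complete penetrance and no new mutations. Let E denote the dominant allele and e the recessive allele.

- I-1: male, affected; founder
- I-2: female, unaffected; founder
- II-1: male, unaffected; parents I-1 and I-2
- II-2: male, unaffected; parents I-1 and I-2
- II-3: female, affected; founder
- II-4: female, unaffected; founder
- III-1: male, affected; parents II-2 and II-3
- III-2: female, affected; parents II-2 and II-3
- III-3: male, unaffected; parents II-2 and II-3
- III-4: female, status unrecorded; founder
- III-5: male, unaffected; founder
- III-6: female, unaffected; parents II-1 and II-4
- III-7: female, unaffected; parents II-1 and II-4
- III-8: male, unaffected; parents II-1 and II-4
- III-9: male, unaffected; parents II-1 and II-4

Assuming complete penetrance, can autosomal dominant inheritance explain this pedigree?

Yes

A consistent assignment under autosomal dominant exists: I-1 Ee, I-2 ee, II-1 ee, II-2 ee, II-3 Ee, II-4 ee, III-1 Ee, III-2 Ee, III-3 ee, III-4 EE, III-5 ee, III-6 ee, III-7 ee, III-8 ee, III-9 ee.
In this assignment every recorded phenotype matches its genotype and every non-founder's genotype is obtainable from its parents' genotypes, so the pedigree is consistent.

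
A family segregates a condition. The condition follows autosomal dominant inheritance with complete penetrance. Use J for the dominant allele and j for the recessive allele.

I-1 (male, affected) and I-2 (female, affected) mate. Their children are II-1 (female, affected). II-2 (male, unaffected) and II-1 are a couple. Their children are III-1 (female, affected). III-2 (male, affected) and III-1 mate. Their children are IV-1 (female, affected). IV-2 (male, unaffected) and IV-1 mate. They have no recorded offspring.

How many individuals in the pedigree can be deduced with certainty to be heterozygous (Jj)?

1

Obligate heterozygotes: III-1 is affected so carries J and received j from II-2 (jj), so III-1 is Jj.
Every other individual is either homozygous by phenotype or has at least one consistent homozygous assignment, so the count is 1.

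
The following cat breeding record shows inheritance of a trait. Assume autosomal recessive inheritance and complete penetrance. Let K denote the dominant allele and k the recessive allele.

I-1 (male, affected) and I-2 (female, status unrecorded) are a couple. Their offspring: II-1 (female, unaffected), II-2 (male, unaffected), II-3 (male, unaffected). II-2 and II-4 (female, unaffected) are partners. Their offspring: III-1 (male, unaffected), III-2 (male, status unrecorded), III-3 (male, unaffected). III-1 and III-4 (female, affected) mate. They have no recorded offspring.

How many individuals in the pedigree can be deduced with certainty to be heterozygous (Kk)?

3

Obligate heterozygotes: II-1 is unaffected so carries K and received k from I-1 (kk), so II-1 is Kk; II-2 is unaffected so carries K and received k from I-1 (kk), so II-2 is Kk; II-3 is unaffected so carries K and received k from I-1 (kk), so II-3 is Kk.
Every other individual is either homozygous by phenotype or has at least one consistent homozygous assignment, so the count is 3.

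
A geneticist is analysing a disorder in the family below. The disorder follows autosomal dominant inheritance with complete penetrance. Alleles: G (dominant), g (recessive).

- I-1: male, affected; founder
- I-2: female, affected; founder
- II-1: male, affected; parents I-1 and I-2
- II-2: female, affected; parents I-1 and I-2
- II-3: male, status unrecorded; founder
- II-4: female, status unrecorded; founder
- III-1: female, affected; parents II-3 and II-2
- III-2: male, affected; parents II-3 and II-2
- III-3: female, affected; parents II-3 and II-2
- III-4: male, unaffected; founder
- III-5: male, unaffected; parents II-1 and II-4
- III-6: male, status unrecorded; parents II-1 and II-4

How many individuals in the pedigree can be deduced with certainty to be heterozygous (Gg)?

Obligate heterozygotes: II-1 is affected so carries G and passed g to III-5 (gg), so II-1 is Gg.
Every other individual is either homozygous by phenotype or has at least one consistent homozygous assignment, so the count is 1.

1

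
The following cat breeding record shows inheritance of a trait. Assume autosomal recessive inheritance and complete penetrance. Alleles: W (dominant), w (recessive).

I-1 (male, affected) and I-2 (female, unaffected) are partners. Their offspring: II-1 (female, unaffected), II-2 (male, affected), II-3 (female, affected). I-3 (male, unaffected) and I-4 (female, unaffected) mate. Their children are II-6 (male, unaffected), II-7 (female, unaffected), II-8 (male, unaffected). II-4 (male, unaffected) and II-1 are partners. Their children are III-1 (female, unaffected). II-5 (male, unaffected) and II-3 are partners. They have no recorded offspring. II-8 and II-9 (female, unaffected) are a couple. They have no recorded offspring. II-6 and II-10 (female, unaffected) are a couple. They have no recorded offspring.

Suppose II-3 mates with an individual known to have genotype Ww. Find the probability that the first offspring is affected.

1/2

II-3 is affected, so II-3 is ww.
The cross gives 1/2 Ww : 1/2 ww, so P(offspring is affected) = 1/2.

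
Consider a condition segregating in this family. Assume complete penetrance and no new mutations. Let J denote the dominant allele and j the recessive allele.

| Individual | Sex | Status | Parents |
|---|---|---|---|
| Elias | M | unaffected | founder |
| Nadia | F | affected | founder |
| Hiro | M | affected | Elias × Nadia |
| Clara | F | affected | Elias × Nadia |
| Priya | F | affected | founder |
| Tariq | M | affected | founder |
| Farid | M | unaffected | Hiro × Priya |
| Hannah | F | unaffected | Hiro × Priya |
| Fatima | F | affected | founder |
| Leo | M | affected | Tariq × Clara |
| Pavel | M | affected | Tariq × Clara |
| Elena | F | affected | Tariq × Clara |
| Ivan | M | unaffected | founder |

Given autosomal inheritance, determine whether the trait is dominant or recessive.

dominant

Hiro and Priya are both affected yet have an unaffected child Farid. Under a recessive model two affected parents are homozygous and every child would be affected, so the trait cannot be recessive.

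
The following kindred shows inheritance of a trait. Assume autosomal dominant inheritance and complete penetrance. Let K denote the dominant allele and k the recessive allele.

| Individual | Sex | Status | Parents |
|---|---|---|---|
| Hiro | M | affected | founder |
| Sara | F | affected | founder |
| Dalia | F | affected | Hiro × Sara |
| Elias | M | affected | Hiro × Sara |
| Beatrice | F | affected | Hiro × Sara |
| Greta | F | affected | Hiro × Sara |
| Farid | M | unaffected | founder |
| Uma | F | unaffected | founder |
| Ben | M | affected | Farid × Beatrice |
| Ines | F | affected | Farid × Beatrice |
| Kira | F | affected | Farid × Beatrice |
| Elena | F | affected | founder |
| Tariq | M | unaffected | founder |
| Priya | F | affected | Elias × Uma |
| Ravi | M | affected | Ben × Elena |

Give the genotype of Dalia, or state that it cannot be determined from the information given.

Dalia's phenotype allows KK or Kk, and no parent or child forces a single allele at both positions; consistent genotype assignments exist with Dalia as KK or Kk.

cannot be determined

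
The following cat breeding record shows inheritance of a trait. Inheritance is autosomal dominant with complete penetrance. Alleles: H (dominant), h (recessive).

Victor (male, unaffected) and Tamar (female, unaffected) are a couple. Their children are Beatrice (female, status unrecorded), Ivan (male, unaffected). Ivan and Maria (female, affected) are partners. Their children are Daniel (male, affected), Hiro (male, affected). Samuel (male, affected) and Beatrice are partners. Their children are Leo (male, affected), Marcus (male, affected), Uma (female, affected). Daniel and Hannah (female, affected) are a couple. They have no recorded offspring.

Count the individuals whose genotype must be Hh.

Obligate heterozygotes: Daniel is affected so carries H and received h from Ivan (hh), so Daniel is Hh; Hiro is affected so carries H and received h from Ivan (hh), so Hiro is Hh; Leo is affected so carries H and received h from Beatrice (hh), so Leo is Hh; Marcus is affected so carries H and received h from Beatrice (hh), so Marcus is Hh; Uma is affected so carries H and received h from Beatrice (hh), so Uma is Hh.
Every other individual is either homozygous by phenotype or has at least one consistent homozygous assignment, so the count is 5.

5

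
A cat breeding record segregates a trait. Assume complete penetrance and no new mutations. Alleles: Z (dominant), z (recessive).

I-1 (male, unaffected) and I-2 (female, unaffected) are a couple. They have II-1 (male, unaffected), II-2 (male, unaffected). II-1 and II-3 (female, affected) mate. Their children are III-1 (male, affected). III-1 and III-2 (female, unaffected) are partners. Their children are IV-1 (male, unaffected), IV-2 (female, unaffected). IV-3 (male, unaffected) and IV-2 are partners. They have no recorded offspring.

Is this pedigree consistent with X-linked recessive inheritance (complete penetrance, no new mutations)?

A consistent assignment under X-linked recessive exists: I-1 X^Z Y, I-2 X^Z X^Z, II-1 X^Z Y, II-2 X^Z Y, II-3 X^z X^z, III-1 X^z Y, III-2 X^Z X^Z, IV-1 X^Z Y, IV-2 X^Z X^z, IV-3 X^Z Y.
In this assignment every recorded phenotype matches its genotype and every non-founder's genotype is obtainable from its parents' genotypes, so the pedigree is consistent.

Yes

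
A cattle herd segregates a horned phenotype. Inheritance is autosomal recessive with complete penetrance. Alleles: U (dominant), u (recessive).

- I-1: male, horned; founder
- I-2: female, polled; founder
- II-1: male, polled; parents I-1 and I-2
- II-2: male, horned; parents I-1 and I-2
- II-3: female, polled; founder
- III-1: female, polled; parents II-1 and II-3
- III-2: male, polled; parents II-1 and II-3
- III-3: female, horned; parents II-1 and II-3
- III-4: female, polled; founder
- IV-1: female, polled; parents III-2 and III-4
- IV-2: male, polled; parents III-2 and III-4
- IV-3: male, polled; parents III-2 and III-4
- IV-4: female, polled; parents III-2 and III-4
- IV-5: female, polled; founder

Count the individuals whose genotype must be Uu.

3

Obligate heterozygotes: I-2 is polled so carries U and passed u to II-2 (uu), so I-2 is Uu; II-1 is polled so carries U and received u from I-1 (uu), so II-1 is Uu; II-3 is polled so carries U and passed u to III-3 (uu), so II-3 is Uu.
Every other individual is either homozygous by phenotype or has at least one consistent homozygous assignment, so the count is 3.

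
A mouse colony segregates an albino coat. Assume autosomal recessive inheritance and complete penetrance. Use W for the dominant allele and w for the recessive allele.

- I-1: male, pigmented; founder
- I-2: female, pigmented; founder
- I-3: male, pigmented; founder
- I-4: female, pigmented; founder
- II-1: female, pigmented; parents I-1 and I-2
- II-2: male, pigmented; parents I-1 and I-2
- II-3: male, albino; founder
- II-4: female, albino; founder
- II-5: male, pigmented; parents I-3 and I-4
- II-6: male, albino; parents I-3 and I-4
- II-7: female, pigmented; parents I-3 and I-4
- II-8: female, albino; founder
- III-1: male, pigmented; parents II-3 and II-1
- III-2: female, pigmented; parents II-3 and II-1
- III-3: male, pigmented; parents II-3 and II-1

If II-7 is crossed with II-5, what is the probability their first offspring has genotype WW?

I-3 is pigmented so carries W and passed w to II-6 (ww), so I-3 is Ww.
I-4 is pigmented so carries W and passed w to II-6 (ww), so I-4 is Ww.
II-7 is a pigmented offspring of I-3 (Ww) × I-4 (Ww), whose cross gives 1/4 WW : 1/2 Ww : 1/4 ww; conditioning on being pigmented, II-7 is WW with probability 1/3, Ww with probability 2/3.
II-5 is a pigmented offspring of I-3 (Ww) × I-4 (Ww), whose cross gives 1/4 WW : 1/2 Ww : 1/4 ww; conditioning on being pigmented, II-5 is WW with probability 1/3, Ww with probability 2/3.
Summing over parental genotype combinations, P(offspring has genotype WW) = 1/9·1 + 2/9·1/2 + 2/9·1/2 + 4/9·1/4 = 4/9.

4/9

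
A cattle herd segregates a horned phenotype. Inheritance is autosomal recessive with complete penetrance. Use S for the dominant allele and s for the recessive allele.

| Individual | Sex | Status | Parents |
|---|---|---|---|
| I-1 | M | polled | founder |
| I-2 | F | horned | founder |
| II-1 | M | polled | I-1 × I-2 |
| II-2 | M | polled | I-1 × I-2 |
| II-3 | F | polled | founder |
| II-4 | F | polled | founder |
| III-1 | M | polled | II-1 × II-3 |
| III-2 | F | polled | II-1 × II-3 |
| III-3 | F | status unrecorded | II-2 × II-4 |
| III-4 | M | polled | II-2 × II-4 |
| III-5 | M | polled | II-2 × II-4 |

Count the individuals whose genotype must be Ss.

Obligate heterozygotes: II-1 is polled so carries S and received s from I-2 (ss), so II-1 is Ss; II-2 is polled so carries S and received s from I-2 (ss), so II-2 is Ss.
Every other individual is either homozygous by phenotype or has at least one consistent homozygous assignment, so the count is 2.

2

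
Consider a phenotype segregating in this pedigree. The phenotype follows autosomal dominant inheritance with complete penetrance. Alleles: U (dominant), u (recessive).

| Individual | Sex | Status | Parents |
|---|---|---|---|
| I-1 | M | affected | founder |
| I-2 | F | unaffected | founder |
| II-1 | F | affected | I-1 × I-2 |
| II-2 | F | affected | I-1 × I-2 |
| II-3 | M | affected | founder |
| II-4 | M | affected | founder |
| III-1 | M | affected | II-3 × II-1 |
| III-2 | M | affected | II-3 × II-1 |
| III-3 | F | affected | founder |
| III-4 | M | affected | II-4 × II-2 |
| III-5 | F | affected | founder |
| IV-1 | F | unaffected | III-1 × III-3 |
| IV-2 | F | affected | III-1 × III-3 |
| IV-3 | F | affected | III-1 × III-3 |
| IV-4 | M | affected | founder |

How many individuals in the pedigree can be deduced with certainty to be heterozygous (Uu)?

4

Obligate heterozygotes: II-1 is affected so carries U and received u from I-2 (uu), so II-1 is Uu; II-2 is affected so carries U and received u from I-2 (uu), so II-2 is Uu; III-1 is affected so carries U and passed u to IV-1 (uu), so III-1 is Uu; III-3 is affected so carries U and passed u to IV-1 (uu), so III-3 is Uu.
Every other individual is either homozygous by phenotype or has at least one consistent homozygous assignment, so the count is 4.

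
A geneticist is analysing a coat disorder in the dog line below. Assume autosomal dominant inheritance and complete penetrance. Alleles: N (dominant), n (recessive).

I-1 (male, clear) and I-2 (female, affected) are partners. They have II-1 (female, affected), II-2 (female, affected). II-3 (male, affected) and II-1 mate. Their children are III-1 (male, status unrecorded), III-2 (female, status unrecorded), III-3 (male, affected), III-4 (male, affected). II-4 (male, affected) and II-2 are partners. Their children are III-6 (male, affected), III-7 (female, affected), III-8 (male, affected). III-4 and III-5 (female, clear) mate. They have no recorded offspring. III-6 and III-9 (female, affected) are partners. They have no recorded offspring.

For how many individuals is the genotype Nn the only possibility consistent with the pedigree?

2

Obligate heterozygotes: II-1 is affected so carries N and received n from I-1 (nn), so II-1 is Nn; II-2 is affected so carries N and received n from I-1 (nn), so II-2 is Nn.
Every other individual is either homozygous by phenotype or has at least one consistent homozygous assignment, so the count is 2.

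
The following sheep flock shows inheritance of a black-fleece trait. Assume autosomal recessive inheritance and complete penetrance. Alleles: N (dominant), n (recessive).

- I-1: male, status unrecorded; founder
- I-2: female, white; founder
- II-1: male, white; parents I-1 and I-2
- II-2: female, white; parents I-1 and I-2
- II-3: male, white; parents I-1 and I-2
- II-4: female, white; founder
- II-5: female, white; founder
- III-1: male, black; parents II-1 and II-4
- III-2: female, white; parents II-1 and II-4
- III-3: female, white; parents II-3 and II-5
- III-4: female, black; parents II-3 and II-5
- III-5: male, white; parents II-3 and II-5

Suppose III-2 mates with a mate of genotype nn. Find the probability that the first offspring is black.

1/3

II-1 is white so carries N and passed n to III-1 (nn), so II-1 is Nn.
II-4 is white so carries N and passed n to III-1 (nn), so II-4 is Nn.
III-2 is a white offspring of II-1 (Nn) × II-4 (Nn), whose cross gives 1/4 NN : 1/2 Nn : 1/4 nn; conditioning on being white, III-2 is NN with probability 1/3, Nn with probability 2/3.
Summing over parental genotype combinations, P(offspring is black) = 2/3·1/2 = 1/3.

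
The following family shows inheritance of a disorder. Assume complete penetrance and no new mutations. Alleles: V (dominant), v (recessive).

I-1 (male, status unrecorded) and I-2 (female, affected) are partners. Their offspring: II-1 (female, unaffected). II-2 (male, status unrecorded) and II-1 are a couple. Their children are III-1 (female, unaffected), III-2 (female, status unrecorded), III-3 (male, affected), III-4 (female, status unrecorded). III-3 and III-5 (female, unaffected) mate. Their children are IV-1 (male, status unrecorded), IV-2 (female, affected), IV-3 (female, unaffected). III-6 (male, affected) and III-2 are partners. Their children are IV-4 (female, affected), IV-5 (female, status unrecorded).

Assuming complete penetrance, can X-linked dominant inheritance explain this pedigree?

No

Under X-linked dominant, III-3 (affected, male) cannot arise from II-2 (unrecorded) × II-1 (unaffected).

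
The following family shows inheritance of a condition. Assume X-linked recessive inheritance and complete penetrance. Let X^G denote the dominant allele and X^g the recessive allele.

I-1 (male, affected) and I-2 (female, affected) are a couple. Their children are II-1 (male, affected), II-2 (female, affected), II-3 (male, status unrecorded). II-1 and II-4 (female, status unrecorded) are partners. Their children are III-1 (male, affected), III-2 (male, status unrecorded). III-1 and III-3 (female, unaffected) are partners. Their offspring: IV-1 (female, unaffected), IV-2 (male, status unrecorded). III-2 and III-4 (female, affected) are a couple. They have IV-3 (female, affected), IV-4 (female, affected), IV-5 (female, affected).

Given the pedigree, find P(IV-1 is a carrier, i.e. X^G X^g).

IV-1 is unaffected so carries G and received g from III-1 (X^g Y), so IV-1 is X^G X^g, giving P(X^G X^g) = 1.

1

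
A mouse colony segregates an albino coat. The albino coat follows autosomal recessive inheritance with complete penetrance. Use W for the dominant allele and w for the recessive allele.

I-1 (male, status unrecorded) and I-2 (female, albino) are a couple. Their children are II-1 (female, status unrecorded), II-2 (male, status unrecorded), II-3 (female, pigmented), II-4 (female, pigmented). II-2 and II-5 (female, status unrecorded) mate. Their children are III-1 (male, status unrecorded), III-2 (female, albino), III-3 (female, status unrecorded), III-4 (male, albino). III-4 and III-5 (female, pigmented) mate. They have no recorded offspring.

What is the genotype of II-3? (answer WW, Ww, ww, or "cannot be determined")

Ww

From phenotype alone, II-3 is WW or Ww.
II-3 is pigmented so carries W and received w from I-2 (ww), so II-3 is Ww.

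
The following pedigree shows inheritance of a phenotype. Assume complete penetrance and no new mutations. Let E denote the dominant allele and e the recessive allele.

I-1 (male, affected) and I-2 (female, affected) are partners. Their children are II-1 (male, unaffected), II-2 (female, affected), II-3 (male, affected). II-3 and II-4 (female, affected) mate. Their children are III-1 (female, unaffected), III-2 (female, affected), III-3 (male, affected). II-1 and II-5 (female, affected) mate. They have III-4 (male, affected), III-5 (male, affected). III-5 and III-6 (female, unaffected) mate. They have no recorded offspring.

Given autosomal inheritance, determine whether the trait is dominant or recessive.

dominant

I-1 and I-2 are both affected yet have an unaffected child II-1. Under a recessive model two affected parents are homozygous and every child would be affected, so the trait cannot be recessive.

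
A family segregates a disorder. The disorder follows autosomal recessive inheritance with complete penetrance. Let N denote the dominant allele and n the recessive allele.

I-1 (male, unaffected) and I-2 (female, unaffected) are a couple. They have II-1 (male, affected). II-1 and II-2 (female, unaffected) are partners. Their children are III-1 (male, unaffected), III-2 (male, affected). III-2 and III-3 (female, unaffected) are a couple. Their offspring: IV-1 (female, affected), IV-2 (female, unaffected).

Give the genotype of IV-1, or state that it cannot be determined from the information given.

IV-1 is affected, so IV-1 is nn.

nn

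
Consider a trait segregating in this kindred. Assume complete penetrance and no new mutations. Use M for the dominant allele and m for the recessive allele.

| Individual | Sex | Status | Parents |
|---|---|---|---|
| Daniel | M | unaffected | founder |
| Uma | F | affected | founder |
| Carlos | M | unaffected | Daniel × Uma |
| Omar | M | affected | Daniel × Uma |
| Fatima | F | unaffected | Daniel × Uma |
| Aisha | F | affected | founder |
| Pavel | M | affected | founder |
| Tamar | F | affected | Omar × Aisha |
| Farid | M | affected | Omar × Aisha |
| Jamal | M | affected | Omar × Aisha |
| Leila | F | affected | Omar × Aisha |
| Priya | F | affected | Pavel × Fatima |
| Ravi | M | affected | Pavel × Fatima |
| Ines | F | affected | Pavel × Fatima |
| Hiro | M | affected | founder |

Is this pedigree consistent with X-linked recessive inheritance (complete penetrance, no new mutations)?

Under X-linked recessive, Carlos (unaffected, male) cannot arise from Daniel (unaffected) × Uma (affected).

No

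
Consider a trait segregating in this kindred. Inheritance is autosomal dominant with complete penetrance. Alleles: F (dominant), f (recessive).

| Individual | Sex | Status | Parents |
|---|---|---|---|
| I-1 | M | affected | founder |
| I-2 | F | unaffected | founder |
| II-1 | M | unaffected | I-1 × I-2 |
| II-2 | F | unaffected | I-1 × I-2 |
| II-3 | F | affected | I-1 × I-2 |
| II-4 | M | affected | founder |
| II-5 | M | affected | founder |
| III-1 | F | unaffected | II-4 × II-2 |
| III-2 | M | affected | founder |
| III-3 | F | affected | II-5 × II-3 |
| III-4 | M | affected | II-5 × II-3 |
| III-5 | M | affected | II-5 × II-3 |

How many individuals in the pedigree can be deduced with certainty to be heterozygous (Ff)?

Obligate heterozygotes: I-1 is affected so carries F and passed f to II-1 (ff), so I-1 is Ff; II-3 is affected so carries F and received f from I-2 (ff), so II-3 is Ff; II-4 is affected so carries F and passed f to III-1 (ff), so II-4 is Ff.
Every other individual is either homozygous by phenotype or has at least one consistent homozygous assignment, so the count is 3.

3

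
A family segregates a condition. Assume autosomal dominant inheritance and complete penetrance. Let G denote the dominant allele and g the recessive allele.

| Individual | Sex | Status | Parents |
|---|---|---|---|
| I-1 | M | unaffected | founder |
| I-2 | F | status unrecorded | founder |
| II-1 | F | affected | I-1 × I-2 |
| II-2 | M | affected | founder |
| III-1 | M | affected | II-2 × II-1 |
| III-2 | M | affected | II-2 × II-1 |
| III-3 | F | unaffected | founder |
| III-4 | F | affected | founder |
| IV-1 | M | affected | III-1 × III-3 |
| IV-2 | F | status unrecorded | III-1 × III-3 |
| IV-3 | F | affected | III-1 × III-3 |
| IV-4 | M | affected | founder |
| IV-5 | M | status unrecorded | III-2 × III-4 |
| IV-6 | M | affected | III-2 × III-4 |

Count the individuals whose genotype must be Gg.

Obligate heterozygotes: II-1 is affected so carries G and received g from I-1 (gg), so II-1 is Gg; IV-1 is affected so carries G and received g from III-3 (gg), so IV-1 is Gg; IV-3 is affected so carries G and received g from III-3 (gg), so IV-3 is Gg.
Every other individual is either homozygous by phenotype or has at least one consistent homozygous assignment, so the count is 3.

3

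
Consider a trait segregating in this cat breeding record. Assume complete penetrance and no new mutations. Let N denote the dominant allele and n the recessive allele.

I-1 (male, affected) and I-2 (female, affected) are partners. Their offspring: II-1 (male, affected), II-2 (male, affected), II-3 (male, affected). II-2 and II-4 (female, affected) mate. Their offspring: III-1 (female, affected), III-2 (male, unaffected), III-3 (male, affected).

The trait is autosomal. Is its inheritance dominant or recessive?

dominant

II-2 and II-4 are both affected yet have an unaffected child III-2. Under a recessive model two affected parents are homozygous and every child would be affected, so the trait cannot be recessive.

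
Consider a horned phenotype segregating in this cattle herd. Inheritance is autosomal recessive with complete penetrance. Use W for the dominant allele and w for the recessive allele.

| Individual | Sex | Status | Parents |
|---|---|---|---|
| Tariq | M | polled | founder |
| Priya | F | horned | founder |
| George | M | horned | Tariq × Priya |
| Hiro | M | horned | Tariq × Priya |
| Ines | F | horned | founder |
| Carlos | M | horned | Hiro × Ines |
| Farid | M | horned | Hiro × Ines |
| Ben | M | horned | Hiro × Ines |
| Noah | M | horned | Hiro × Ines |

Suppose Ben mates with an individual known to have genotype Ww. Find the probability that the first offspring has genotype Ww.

1/2

Ben is horned, so Ben is ww.
The cross gives 1/2 Ww : 1/2 ww, so P(offspring has genotype Ww) = 1/2.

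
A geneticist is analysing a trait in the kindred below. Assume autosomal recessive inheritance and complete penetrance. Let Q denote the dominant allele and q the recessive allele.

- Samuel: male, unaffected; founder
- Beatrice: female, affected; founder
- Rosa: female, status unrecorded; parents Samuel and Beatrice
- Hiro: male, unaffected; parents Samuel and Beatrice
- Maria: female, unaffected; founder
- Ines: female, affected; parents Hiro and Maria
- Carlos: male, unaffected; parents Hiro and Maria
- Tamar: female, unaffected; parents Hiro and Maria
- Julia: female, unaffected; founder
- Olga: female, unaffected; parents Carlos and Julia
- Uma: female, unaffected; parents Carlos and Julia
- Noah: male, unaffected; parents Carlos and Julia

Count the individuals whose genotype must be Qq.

2

Obligate heterozygotes: Hiro is unaffected so carries Q and received q from Beatrice (qq), so Hiro is Qq; Maria is unaffected so carries Q and passed q to Ines (qq), so Maria is Qq.
Every other individual is either homozygous by phenotype or has at least one consistent homozygous assignment, so the count is 2.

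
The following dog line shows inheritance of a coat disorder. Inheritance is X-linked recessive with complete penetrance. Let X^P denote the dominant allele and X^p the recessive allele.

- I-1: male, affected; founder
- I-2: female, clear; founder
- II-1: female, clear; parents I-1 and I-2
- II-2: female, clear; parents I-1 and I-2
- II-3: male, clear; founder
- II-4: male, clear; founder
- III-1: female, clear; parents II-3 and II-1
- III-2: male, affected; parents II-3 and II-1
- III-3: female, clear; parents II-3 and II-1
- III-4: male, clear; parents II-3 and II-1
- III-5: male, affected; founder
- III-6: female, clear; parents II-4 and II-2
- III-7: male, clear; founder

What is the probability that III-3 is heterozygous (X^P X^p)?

1/2

II-3 is clear, so II-3 is X^P Y.
II-1 is clear so carries P and received p from I-1 (X^p Y), so II-1 is X^P X^p.
Their cross gives offspring ratios 1/2 X^P X^P : 1/2 X^P X^p. Conditioning on III-3 being clear, P(X^P X^p) = 1/2 / 1 = 1/2.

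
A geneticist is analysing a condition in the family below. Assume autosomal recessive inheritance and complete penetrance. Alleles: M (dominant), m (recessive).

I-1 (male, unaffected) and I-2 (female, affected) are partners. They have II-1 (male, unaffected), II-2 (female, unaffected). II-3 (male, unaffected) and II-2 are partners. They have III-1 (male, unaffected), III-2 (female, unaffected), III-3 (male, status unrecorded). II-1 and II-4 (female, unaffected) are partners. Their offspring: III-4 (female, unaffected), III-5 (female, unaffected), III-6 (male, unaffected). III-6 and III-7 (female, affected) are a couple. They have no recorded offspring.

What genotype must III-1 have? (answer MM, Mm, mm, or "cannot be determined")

III-1's phenotype allows MM or Mm, and no parent or child forces a single allele at both positions; consistent genotype assignments exist with III-1 as MM or Mm.

cannot be determined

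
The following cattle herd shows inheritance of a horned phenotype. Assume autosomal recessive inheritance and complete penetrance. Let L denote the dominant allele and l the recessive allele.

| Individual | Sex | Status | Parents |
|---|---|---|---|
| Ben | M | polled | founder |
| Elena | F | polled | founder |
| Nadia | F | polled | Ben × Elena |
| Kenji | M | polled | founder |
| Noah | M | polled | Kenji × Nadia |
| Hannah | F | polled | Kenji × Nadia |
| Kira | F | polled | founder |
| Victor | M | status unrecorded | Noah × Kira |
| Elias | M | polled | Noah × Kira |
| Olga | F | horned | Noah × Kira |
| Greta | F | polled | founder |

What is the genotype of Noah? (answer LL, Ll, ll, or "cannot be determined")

Ll

From phenotype alone, Noah is LL or Ll.
Noah is polled so carries L and passed l to Olga (ll), so Noah is Ll.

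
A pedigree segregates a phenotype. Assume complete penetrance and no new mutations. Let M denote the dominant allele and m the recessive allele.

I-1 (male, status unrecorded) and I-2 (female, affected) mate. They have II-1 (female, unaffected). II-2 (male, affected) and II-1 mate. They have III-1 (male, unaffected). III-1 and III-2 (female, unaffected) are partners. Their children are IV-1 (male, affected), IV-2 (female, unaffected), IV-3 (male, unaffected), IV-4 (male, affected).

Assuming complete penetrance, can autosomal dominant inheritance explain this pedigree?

No

Under autosomal dominant, IV-1 (affected, male) cannot arise from III-1 (unaffected) × III-2 (unaffected).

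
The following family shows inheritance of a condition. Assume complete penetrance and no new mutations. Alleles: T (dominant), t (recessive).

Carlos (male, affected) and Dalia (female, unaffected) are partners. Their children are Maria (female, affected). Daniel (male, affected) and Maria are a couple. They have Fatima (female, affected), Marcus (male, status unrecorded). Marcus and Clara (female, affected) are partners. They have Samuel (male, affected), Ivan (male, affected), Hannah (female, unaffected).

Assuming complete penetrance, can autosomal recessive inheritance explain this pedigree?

No assignment of genotypes under autosomal recessive satisfies every parent–offspring relationship, so the pedigree is inconsistent.

No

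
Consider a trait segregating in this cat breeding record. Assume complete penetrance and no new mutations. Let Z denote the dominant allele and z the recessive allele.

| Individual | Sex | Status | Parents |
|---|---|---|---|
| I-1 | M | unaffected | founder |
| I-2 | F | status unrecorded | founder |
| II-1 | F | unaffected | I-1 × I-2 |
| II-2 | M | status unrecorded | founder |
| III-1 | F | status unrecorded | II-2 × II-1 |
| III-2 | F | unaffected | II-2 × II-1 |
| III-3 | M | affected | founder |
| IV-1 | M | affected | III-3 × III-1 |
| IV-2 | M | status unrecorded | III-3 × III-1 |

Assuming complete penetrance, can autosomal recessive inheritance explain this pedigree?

Yes

A consistent assignment under autosomal recessive exists: I-1 ZZ, I-2 ZZ, II-1 ZZ, II-2 Zz, III-1 Zz, III-2 ZZ, III-3 zz, IV-1 zz, IV-2 Zz.
In this assignment every recorded phenotype matches its genotype and every non-founder's genotype is obtainable from its parents' genotypes, so the pedigree is consistent.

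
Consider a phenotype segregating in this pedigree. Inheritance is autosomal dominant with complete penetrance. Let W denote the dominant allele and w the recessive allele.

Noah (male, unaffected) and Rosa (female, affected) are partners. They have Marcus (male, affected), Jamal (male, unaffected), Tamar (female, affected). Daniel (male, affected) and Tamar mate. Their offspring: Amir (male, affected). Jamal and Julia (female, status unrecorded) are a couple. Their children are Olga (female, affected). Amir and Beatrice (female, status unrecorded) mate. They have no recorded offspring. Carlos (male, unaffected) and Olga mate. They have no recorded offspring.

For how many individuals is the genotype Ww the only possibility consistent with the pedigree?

Obligate heterozygotes: Rosa is affected so carries W and passed w to Jamal (ww), so Rosa is Ww; Marcus is affected so carries W and received w from Noah (ww), so Marcus is Ww; Tamar is affected so carries W and received w from Noah (ww), so Tamar is Ww; Olga is affected so carries W and received w from Jamal (ww), so Olga is Ww.
Every other individual is either homozygous by phenotype or has at least one consistent homozygous assignment, so the count is 4.

4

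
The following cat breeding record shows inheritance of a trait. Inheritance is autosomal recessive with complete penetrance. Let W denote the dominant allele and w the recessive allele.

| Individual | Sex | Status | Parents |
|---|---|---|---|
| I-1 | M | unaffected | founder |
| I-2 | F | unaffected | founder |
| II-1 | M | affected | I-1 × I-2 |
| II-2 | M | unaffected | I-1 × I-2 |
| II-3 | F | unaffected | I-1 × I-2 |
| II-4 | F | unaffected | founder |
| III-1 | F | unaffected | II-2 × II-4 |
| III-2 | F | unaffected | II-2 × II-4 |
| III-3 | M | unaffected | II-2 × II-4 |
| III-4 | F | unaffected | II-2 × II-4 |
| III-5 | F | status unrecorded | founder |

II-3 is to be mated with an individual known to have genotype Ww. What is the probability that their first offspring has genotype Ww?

1/2

I-1 is unaffected so carries W and passed w to II-1 (ww), so I-1 is Ww.
I-2 is unaffected so carries W and passed w to II-1 (ww), so I-2 is Ww.
II-3 is an unaffected offspring of I-1 (Ww) × I-2 (Ww), whose cross gives 1/4 WW : 1/2 Ww : 1/4 ww; conditioning on being unaffected, II-3 is WW with probability 1/3, Ww with probability 2/3.
Summing over parental genotype combinations, P(offspring has genotype Ww) = 1/3·1/2 + 2/3·1/2 = 1/2.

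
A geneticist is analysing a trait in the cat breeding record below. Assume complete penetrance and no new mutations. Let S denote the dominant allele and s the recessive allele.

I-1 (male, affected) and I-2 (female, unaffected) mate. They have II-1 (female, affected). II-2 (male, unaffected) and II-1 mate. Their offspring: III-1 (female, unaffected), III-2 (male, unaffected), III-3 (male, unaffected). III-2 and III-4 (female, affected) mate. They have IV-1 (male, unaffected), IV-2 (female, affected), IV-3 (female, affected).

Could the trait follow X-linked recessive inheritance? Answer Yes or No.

No

Under X-linked recessive, III-2 (unaffected, male) cannot arise from II-2 (unaffected) × II-1 (affected).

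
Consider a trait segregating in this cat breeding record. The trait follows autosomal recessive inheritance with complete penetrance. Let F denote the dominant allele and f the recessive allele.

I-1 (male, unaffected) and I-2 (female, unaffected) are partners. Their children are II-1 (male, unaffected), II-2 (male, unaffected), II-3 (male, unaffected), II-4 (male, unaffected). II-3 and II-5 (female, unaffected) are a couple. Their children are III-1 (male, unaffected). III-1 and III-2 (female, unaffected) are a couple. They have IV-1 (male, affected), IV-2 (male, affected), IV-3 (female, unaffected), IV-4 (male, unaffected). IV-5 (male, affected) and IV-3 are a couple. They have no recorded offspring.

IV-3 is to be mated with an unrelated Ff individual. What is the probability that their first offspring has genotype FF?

III-1 is unaffected so carries F and passed f to IV-1 (ff), so III-1 is Ff.
III-2 is unaffected so carries F and passed f to IV-1 (ff), so III-2 is Ff.
IV-3 is an unaffected offspring of III-1 (Ff) × III-2 (Ff), whose cross gives 1/4 FF : 1/2 Ff : 1/4 ff; conditioning on being unaffected, IV-3 is FF with probability 1/3, Ff with probability 2/3.
Summing over parental genotype combinations, P(offspring has genotype FF) = 1/3·1/2 + 2/3·1/4 = 1/3.

1/3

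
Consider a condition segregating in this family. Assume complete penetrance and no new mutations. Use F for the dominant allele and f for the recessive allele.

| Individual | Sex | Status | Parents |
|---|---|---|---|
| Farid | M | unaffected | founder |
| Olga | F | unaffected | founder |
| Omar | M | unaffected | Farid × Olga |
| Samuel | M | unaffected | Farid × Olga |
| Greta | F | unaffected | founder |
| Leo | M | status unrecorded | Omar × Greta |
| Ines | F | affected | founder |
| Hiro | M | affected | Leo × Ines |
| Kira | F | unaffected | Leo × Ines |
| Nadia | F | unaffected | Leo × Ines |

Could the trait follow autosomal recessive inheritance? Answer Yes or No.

A consistent assignment under autosomal recessive exists: Farid FF, Olga FF, Omar FF, Samuel FF, Greta Ff, Leo Ff, Ines ff, Hiro ff, Kira Ff, Nadia Ff.
In this assignment every recorded phenotype matches its genotype and every non-founder's genotype is obtainable from its parents' genotypes, so the pedigree is consistent.

Yes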